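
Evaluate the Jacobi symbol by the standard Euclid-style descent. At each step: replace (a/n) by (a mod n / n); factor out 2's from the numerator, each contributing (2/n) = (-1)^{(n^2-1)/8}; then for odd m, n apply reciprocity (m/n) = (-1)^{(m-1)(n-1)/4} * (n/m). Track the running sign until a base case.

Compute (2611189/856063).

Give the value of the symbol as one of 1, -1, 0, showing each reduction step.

(2611189/856063) = (43000/856063)   [reduce mod 856063]
43000 = 2^3·5375; (2/856063) = +1 since 856063 mod 8 = 7, so (43000/856063) = (+1)^3·(5375/856063); sign now +1
reciprocity: (5375/856063) = -1·(856063/5375) since 5375 mod 4 = 3, 856063 mod 4 = 3; sign now -1
(856063/5375) = (1438/5375)   [reduce mod 5375]
1438 = 2^1·719; (2/5375) = +1 since 5375 mod 8 = 7, so (1438/5375) = (+1)^1·(719/5375); sign now -1
reciprocity: (719/5375) = -1·(5375/719) since 719 mod 4 = 3, 5375 mod 4 = 3; sign now +1
(5375/719) = (342/719)   [reduce mod 719]
342 = 2^1·171; (2/719) = +1 since 719 mod 8 = 7, so (342/719) = (+1)^1·(171/719); sign now +1
reciprocity: (171/719) = -1·(719/171) since 171 mod 4 = 3, 719 mod 4 = 3; sign now -1
(719/171) = (35/171)   [reduce mod 171]
reciprocity: (35/171) = -1·(171/35) since 35 mod 4 = 3, 171 mod 4 = 3; sign now +1
(171/35) = (31/35)   [reduce mod 35]
reciprocity: (31/35) = -1·(35/31) since 31 mod 4 = 3, 35 mod 4 = 3; sign now -1
(35/31) = (4/31)   [reduce mod 31]
4 = 2^2·1; (2/31) = +1 since 31 mod 8 = 7, so (4/31) = (+1)^2·(1/31); sign now -1
(1/31) = 1; final value = sign = -1

-1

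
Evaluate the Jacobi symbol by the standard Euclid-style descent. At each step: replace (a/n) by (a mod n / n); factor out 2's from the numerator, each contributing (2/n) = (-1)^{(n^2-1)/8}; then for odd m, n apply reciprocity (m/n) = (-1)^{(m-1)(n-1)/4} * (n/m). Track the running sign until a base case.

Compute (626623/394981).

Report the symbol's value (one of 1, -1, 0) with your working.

-1

(626623/394981) = (231642/394981)   [reduce mod 394981]
231642 = 2^1·115821; (2/394981) = -1 since 394981 mod 8 = 5, so (231642/394981) = (-1)^1·(115821/394981); sign now -1
reciprocity: (115821/394981) = +1·(394981/115821) since 115821 mod 4 = 1, 394981 mod 4 = 1; sign now -1
(394981/115821) = (47518/115821)   [reduce mod 115821]
47518 = 2^1·23759; (2/115821) = -1 since 115821 mod 8 = 5, so (47518/115821) = (-1)^1·(23759/115821); sign now +1
reciprocity: (23759/115821) = +1·(115821/23759) since 23759 mod 4 = 3, 115821 mod 4 = 1; sign now +1
(115821/23759) = (20785/23759)   [reduce mod 23759]
reciprocity: (20785/23759) = +1·(23759/20785) since 20785 mod 4 = 1, 23759 mod 4 = 3; sign now +1
(23759/20785) = (2974/20785)   [reduce mod 20785]
2974 = 2^1·1487; (2/20785) = +1 since 20785 mod 8 = 1, so (2974/20785) = (+1)^1·(1487/20785); sign now +1
reciprocity: (1487/20785) = +1·(20785/1487) since 1487 mod 4 = 3, 20785 mod 4 = 1; sign now +1
(20785/1487) = (1454/1487)   [reduce mod 1487]
1454 = 2^1·727; (2/1487) = +1 since 1487 mod 8 = 7, so (1454/1487) = (+1)^1·(727/1487); sign now +1
reciprocity: (727/1487) = -1·(1487/727) since 727 mod 4 = 3, 1487 mod 4 = 3; sign now -1
(1487/727) = (33/727)   [reduce mod 727]
reciprocity: (33/727) = +1·(727/33) since 33 mod 4 = 1, 727 mod 4 = 3; sign now -1
(727/33) = (1/33)   [reduce mod 33]
(1/33) = 1; final value = sign = -1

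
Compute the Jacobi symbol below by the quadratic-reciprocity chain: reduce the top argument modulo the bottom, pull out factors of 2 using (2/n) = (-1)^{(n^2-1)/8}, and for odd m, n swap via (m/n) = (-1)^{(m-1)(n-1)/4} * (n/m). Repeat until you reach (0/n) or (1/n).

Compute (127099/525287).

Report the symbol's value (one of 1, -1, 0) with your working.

flip (127099/525287) -> (525287/127099): both odd, 127099 mod 4 = 3, 525287 mod 4 = 3, so the flip contributes -1; sign now -1
(525287/127099): 525287 mod 127099 = 16891, so (525287/127099) = (16891/127099)
flip (16891/127099) -> (127099/16891): both odd, 16891 mod 4 = 3, 127099 mod 4 = 3, so the flip contributes -1; sign now +1
(127099/16891): 127099 mod 16891 = 8862, so (127099/16891) = (8862/16891)
factor out 2^1: 8862 = 2^1·4431; with 16891 mod 8 = 3, (2/16891) = -1; sign now -1; continue with (4431/16891)
flip (4431/16891) -> (16891/4431): both odd, 4431 mod 4 = 3, 16891 mod 4 = 3, so the flip contributes -1; sign now +1
(16891/4431): 16891 mod 4431 = 3598, so (16891/4431) = (3598/4431)
factor out 2^1: 3598 = 2^1·1799; with 4431 mod 8 = 7, (2/4431) = +1; sign now +1; continue with (1799/4431)
flip (1799/4431) -> (4431/1799): both odd, 1799 mod 4 = 3, 4431 mod 4 = 3, so the flip contributes -1; sign now -1
(4431/1799): 4431 mod 1799 = 833, so (4431/1799) = (833/1799)
flip (833/1799) -> (1799/833): both odd, 833 mod 4 = 1, 1799 mod 4 = 3, so the flip contributes +1; sign now -1
(1799/833): 1799 mod 833 = 133, so (1799/833) = (133/833)
flip (133/833) -> (833/133): both odd, 133 mod 4 = 1, 833 mod 4 = 1, so the flip contributes +1; sign now -1
(833/133): 833 mod 133 = 35, so (833/133) = (35/133)
flip (35/133) -> (133/35): both odd, 35 mod 4 = 3, 133 mod 4 = 1, so the flip contributes +1; sign now -1
(133/35): 133 mod 35 = 28, so (133/35) = (28/35)
factor out 2^2: 28 = 2^2·7; with 35 mod 8 = 3, (2/35) = -1; sign now -1; continue with (7/35)
flip (7/35) -> (35/7): both odd, 7 mod 4 = 3, 35 mod 4 = 3, so the flip contributes -1; sign now +1
(35/7): 35 mod 7 = 0, so (35/7) = (0/7)
reached (0/7); gcd(a, n) > 1, so (0/7) = 0 and the symbol is 0

0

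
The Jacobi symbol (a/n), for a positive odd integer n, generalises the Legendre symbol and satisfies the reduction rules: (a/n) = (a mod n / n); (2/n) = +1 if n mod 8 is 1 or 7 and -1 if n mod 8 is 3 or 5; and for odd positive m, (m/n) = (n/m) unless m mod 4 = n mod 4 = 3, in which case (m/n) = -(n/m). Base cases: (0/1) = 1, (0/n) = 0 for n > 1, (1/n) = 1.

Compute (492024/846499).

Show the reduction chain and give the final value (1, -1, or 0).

factor out 2^3: 492024 = 2^3·61503; with 846499 mod 8 = 3, (2/846499) = -1; sign now -1; continue with (61503/846499)
flip (61503/846499) -> (846499/61503): both odd, 61503 mod 4 = 3, 846499 mod 4 = 3, so the flip contributes -1; sign now +1
(846499/61503): 846499 mod 61503 = 46960, so (846499/61503) = (46960/61503)
factor out 2^4: 46960 = 2^4·2935; with 61503 mod 8 = 7, (2/61503) = +1; sign now +1; continue with (2935/61503)
flip (2935/61503) -> (61503/2935): both odd, 2935 mod 4 = 3, 61503 mod 4 = 3, so the flip contributes -1; sign now -1
(61503/2935): 61503 mod 2935 = 2803, so (61503/2935) = (2803/2935)
flip (2803/2935) -> (2935/2803): both odd, 2803 mod 4 = 3, 2935 mod 4 = 3, so the flip contributes -1; sign now +1
(2935/2803): 2935 mod 2803 = 132, so (2935/2803) = (132/2803)
factor out 2^2: 132 = 2^2·33; with 2803 mod 8 = 3, (2/2803) = -1; sign now +1; continue with (33/2803)
flip (33/2803) -> (2803/33): both odd, 33 mod 4 = 1, 2803 mod 4 = 3, so the flip contributes +1; sign now +1
(2803/33): 2803 mod 33 = 31, so (2803/33) = (31/33)
flip (31/33) -> (33/31): both odd, 31 mod 4 = 3, 33 mod 4 = 1, so the flip contributes +1; sign now +1
(33/31): 33 mod 31 = 2, so (33/31) = (2/31)
factor out 2^1: 2 = 2^1·1; with 31 mod 8 = 7, (2/31) = +1; sign now +1; continue with (1/31)
reached (1/31) = 1, so the symbol is +1

1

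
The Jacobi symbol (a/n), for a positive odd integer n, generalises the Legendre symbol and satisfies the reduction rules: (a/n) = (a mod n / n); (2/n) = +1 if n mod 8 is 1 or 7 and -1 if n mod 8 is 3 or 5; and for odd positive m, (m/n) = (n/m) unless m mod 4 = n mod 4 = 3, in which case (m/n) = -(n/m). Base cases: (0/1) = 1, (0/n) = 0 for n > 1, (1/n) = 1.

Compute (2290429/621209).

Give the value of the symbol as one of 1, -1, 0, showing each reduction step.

-1

(2290429/621209) = (426802/621209)   [reduce mod 621209]
426802 = 2^1·213401; (2/621209) = +1 since 621209 mod 8 = 1, so (426802/621209) = (+1)^1·(213401/621209); sign now +1
reciprocity: (213401/621209) = +1·(621209/213401) since 213401 mod 4 = 1, 621209 mod 4 = 1; sign now +1
(621209/213401) = (194407/213401)   [reduce mod 213401]
reciprocity: (194407/213401) = +1·(213401/194407) since 194407 mod 4 = 3, 213401 mod 4 = 1; sign now +1
(213401/194407) = (18994/194407)   [reduce mod 194407]
18994 = 2^1·9497; (2/194407) = +1 since 194407 mod 8 = 7, so (18994/194407) = (+1)^1·(9497/194407); sign now +1
reciprocity: (9497/194407) = +1·(194407/9497) since 9497 mod 4 = 1, 194407 mod 4 = 3; sign now +1
(194407/9497) = (4467/9497)   [reduce mod 9497]
reciprocity: (4467/9497) = +1·(9497/4467) since 4467 mod 4 = 3, 9497 mod 4 = 1; sign now +1
(9497/4467) = (563/4467)   [reduce mod 4467]
reciprocity: (563/4467) = -1·(4467/563) since 563 mod 4 = 3, 4467 mod 4 = 3; sign now -1
(4467/563) = (526/563)   [reduce mod 563]
526 = 2^1·263; (2/563) = -1 since 563 mod 8 = 3, so (526/563) = (-1)^1·(263/563); sign now +1
reciprocity: (263/563) = -1·(563/263) since 263 mod 4 = 3, 563 mod 4 = 3; sign now -1
(563/263) = (37/263)   [reduce mod 263]
reciprocity: (37/263) = +1·(263/37) since 37 mod 4 = 1, 263 mod 4 = 3; sign now -1
(263/37) = (4/37)   [reduce mod 37]
4 = 2^2·1; (2/37) = -1 since 37 mod 8 = 5, so (4/37) = (-1)^2·(1/37); sign now -1
(1/37) = 1; final value = sign = -1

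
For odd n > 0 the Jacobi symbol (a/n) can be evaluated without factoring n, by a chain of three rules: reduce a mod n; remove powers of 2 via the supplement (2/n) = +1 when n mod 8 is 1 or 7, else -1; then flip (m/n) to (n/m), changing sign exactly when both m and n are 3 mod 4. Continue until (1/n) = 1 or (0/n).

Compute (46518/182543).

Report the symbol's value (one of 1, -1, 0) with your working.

46518 = 2^1·23259; (2/182543) = +1 since 182543 mod 8 = 7, so (46518/182543) = (+1)^1·(23259/182543); sign now +1
reciprocity: (23259/182543) = -1·(182543/23259) since 23259 mod 4 = 3, 182543 mod 4 = 3; sign now -1
(182543/23259) = (19730/23259)   [reduce mod 23259]
19730 = 2^1·9865; (2/23259) = -1 since 23259 mod 8 = 3, so (19730/23259) = (-1)^1·(9865/23259); sign now +1
reciprocity: (9865/23259) = +1·(23259/9865) since 9865 mod 4 = 1, 23259 mod 4 = 3; sign now +1
(23259/9865) = (3529/9865)   [reduce mod 9865]
reciprocity: (3529/9865) = +1·(9865/3529) since 3529 mod 4 = 1, 9865 mod 4 = 1; sign now +1
(9865/3529) = (2807/3529)   [reduce mod 3529]
reciprocity: (2807/3529) = +1·(3529/2807) since 2807 mod 4 = 3, 3529 mod 4 = 1; sign now +1
(3529/2807) = (722/2807)   [reduce mod 2807]
722 = 2^1·361; (2/2807) = +1 since 2807 mod 8 = 7, so (722/2807) = (+1)^1·(361/2807); sign now +1
reciprocity: (361/2807) = +1·(2807/361) since 361 mod 4 = 1, 2807 mod 4 = 3; sign now +1
(2807/361) = (280/361)   [reduce mod 361]
280 = 2^3·35; (2/361) = +1 since 361 mod 8 = 1, so (280/361) = (+1)^3·(35/361); sign now +1
reciprocity: (35/361) = +1·(361/35) since 35 mod 4 = 3, 361 mod 4 = 1; sign now +1
(361/35) = (11/35)   [reduce mod 35]
reciprocity: (11/35) = -1·(35/11) since 11 mod 4 = 3, 35 mod 4 = 3; sign now -1
(35/11) = (2/11)   [reduce mod 11]
2 = 2^1·1; (2/11) = -1 since 11 mod 8 = 3, so (2/11) = (-1)^1·(1/11); sign now +1
(1/11) = 1; final value = sign = +1

1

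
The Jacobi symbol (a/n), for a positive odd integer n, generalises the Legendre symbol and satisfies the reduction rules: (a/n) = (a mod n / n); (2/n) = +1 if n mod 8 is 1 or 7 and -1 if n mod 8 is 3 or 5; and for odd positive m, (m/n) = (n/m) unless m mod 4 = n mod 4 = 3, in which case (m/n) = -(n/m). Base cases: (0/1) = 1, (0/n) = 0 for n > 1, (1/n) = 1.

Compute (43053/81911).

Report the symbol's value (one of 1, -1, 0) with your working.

1

flip (43053/81911) -> (81911/43053): both odd, 43053 mod 4 = 1, 81911 mod 4 = 3, so the flip contributes +1; sign now +1
(81911/43053): 81911 mod 43053 = 38858, so (81911/43053) = (38858/43053)
factor out 2^1: 38858 = 2^1·19429; with 43053 mod 8 = 5, (2/43053) = -1; sign now -1; continue with (19429/43053)
flip (19429/43053) -> (43053/19429): both odd, 19429 mod 4 = 1, 43053 mod 4 = 1, so the flip contributes +1; sign now -1
(43053/19429): 43053 mod 19429 = 4195, so (43053/19429) = (4195/19429)
flip (4195/19429) -> (19429/4195): both odd, 4195 mod 4 = 3, 19429 mod 4 = 1, so the flip contributes +1; sign now -1
(19429/4195): 19429 mod 4195 = 2649, so (19429/4195) = (2649/4195)
flip (2649/4195) -> (4195/2649): both odd, 2649 mod 4 = 1, 4195 mod 4 = 3, so the flip contributes +1; sign now -1
(4195/2649): 4195 mod 2649 = 1546, so (4195/2649) = (1546/2649)
factor out 2^1: 1546 = 2^1·773; with 2649 mod 8 = 1, (2/2649) = +1; sign now -1; continue with (773/2649)
flip (773/2649) -> (2649/773): both odd, 773 mod 4 = 1, 2649 mod 4 = 1, so the flip contributes +1; sign now -1
(2649/773): 2649 mod 773 = 330, so (2649/773) = (330/773)
factor out 2^1: 330 = 2^1·165; with 773 mod 8 = 5, (2/773) = -1; sign now +1; continue with (165/773)
flip (165/773) -> (773/165): both odd, 165 mod 4 = 1, 773 mod 4 = 1, so the flip contributes +1; sign now +1
(773/165): 773 mod 165 = 113, so (773/165) = (113/165)
flip (113/165) -> (165/113): both odd, 113 mod 4 = 1, 165 mod 4 = 1, so the flip contributes +1; sign now +1
(165/113): 165 mod 113 = 52, so (165/113) = (52/113)
factor out 2^2: 52 = 2^2·13; with 113 mod 8 = 1, (2/113) = +1; sign now +1; continue with (13/113)
flip (13/113) -> (113/13): both odd, 13 mod 4 = 1, 113 mod 4 = 1, so the flip contributes +1; sign now +1
(113/13): 113 mod 13 = 9, so (113/13) = (9/13)
flip (9/13) -> (13/9): both odd, 9 mod 4 = 1, 13 mod 4 = 1, so the flip contributes +1; sign now +1
(13/9): 13 mod 9 = 4, so (13/9) = (4/9)
factor out 2^2: 4 = 2^2·1; with 9 mod 8 = 1, (2/9) = +1; sign now +1; continue with (1/9)
reached (1/9) = 1, so the symbol is +1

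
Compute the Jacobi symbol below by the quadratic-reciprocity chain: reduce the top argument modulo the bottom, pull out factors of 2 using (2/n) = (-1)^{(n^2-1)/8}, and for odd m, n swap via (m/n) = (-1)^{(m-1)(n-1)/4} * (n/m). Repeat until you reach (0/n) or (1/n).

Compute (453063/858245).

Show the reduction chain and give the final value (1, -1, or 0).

1

flip (453063/858245) -> (858245/453063): both odd, 453063 mod 4 = 3, 858245 mod 4 = 1, so the flip contributes +1; sign now +1
(858245/453063): 858245 mod 453063 = 405182, so (858245/453063) = (405182/453063)
factor out 2^1: 405182 = 2^1·202591; with 453063 mod 8 = 7, (2/453063) = +1; sign now +1; continue with (202591/453063)
flip (202591/453063) -> (453063/202591): both odd, 202591 mod 4 = 3, 453063 mod 4 = 3, so the flip contributes -1; sign now -1
(453063/202591): 453063 mod 202591 = 47881, so (453063/202591) = (47881/202591)
flip (47881/202591) -> (202591/47881): both odd, 47881 mod 4 = 1, 202591 mod 4 = 3, so the flip contributes +1; sign now -1
(202591/47881): 202591 mod 47881 = 11067, so (202591/47881) = (11067/47881)
flip (11067/47881) -> (47881/11067): both odd, 11067 mod 4 = 3, 47881 mod 4 = 1, so the flip contributes +1; sign now -1
(47881/11067): 47881 mod 11067 = 3613, so (47881/11067) = (3613/11067)
flip (3613/11067) -> (11067/3613): both odd, 3613 mod 4 = 1, 11067 mod 4 = 3, so the flip contributes +1; sign now -1
(11067/3613): 11067 mod 3613 = 228, so (11067/3613) = (228/3613)
factor out 2^2: 228 = 2^2·57; with 3613 mod 8 = 5, (2/3613) = -1; sign now -1; continue with (57/3613)
flip (57/3613) -> (3613/57): both odd, 57 mod 4 = 1, 3613 mod 4 = 1, so the flip contributes +1; sign now -1
(3613/57): 3613 mod 57 = 22, so (3613/57) = (22/57)
factor out 2^1: 22 = 2^1·11; with 57 mod 8 = 1, (2/57) = +1; sign now -1; continue with (11/57)
flip (11/57) -> (57/11): both odd, 11 mod 4 = 3, 57 mod 4 = 1, so the flip contributes +1; sign now -1
(57/11): 57 mod 11 = 2, so (57/11) = (2/11)
factor out 2^1: 2 = 2^1·1; with 11 mod 8 = 3, (2/11) = -1; sign now +1; continue with (1/11)
reached (1/11) = 1, so the symbol is +1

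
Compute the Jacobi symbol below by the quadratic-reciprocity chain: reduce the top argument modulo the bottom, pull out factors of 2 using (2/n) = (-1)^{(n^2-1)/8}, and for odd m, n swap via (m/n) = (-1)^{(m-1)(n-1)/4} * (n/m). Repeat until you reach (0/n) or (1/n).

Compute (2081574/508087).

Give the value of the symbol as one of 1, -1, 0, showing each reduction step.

(2081574/508087) = (49226/508087)   [reduce mod 508087]
49226 = 2^1·24613; (2/508087) = +1 since 508087 mod 8 = 7, so (49226/508087) = (+1)^1·(24613/508087); sign now +1
reciprocity: (24613/508087) = +1·(508087/24613) since 24613 mod 4 = 1, 508087 mod 4 = 3; sign now +1
(508087/24613) = (15827/24613)   [reduce mod 24613]
reciprocity: (15827/24613) = +1·(24613/15827) since 15827 mod 4 = 3, 24613 mod 4 = 1; sign now +1
(24613/15827) = (8786/15827)   [reduce mod 15827]
8786 = 2^1·4393; (2/15827) = -1 since 15827 mod 8 = 3, so (8786/15827) = (-1)^1·(4393/15827); sign now -1
reciprocity: (4393/15827) = +1·(15827/4393) since 4393 mod 4 = 1, 15827 mod 4 = 3; sign now -1
(15827/4393) = (2648/4393)   [reduce mod 4393]
2648 = 2^3·331; (2/4393) = +1 since 4393 mod 8 = 1, so (2648/4393) = (+1)^3·(331/4393); sign now -1
reciprocity: (331/4393) = +1·(4393/331) since 331 mod 4 = 3, 4393 mod 4 = 1; sign now -1
(4393/331) = (90/331)   [reduce mod 331]
90 = 2^1·45; (2/331) = -1 since 331 mod 8 = 3, so (90/331) = (-1)^1·(45/331); sign now +1
reciprocity: (45/331) = +1·(331/45) since 45 mod 4 = 1, 331 mod 4 = 3; sign now +1
(331/45) = (16/45)   [reduce mod 45]
16 = 2^4·1; (2/45) = -1 since 45 mod 8 = 5, so (16/45) = (-1)^4·(1/45); sign now +1
(1/45) = 1; final value = sign = +1

1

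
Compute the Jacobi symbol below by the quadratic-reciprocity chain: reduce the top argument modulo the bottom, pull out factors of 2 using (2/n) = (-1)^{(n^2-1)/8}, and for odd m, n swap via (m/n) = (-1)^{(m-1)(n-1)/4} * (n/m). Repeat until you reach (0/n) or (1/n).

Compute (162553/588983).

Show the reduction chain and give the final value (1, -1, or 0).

flip (162553/588983) -> (588983/162553): both odd, 162553 mod 4 = 1, 588983 mod 4 = 3, so the flip contributes +1; sign now +1
(588983/162553): 588983 mod 162553 = 101324, so (588983/162553) = (101324/162553)
factor out 2^2: 101324 = 2^2·25331; with 162553 mod 8 = 1, (2/162553) = +1; sign now +1; continue with (25331/162553)
flip (25331/162553) -> (162553/25331): both odd, 25331 mod 4 = 3, 162553 mod 4 = 1, so the flip contributes +1; sign now +1
(162553/25331): 162553 mod 25331 = 10567, so (162553/25331) = (10567/25331)
flip (10567/25331) -> (25331/10567): both odd, 10567 mod 4 = 3, 25331 mod 4 = 3, so the flip contributes -1; sign now -1
(25331/10567): 25331 mod 10567 = 4197, so (25331/10567) = (4197/10567)
flip (4197/10567) -> (10567/4197): both odd, 4197 mod 4 = 1, 10567 mod 4 = 3, so the flip contributes +1; sign now -1
(10567/4197): 10567 mod 4197 = 2173, so (10567/4197) = (2173/4197)
flip (2173/4197) -> (4197/2173): both odd, 2173 mod 4 = 1, 4197 mod 4 = 1, so the flip contributes +1; sign now -1
(4197/2173): 4197 mod 2173 = 2024, so (4197/2173) = (2024/2173)
factor out 2^3: 2024 = 2^3·253; with 2173 mod 8 = 5, (2/2173) = -1; sign now +1; continue with (253/2173)
flip (253/2173) -> (2173/253): both odd, 253 mod 4 = 1, 2173 mod 4 = 1, so the flip contributes +1; sign now +1
(2173/253): 2173 mod 253 = 149, so (2173/253) = (149/253)
flip (149/253) -> (253/149): both odd, 149 mod 4 = 1, 253 mod 4 = 1, so the flip contributes +1; sign now +1
(253/149): 253 mod 149 = 104, so (253/149) = (104/149)
factor out 2^3: 104 = 2^3·13; with 149 mod 8 = 5, (2/149) = -1; sign now -1; continue with (13/149)
flip (13/149) -> (149/13): both odd, 13 mod 4 = 1, 149 mod 4 = 1, so the flip contributes +1; sign now -1
(149/13): 149 mod 13 = 6, so (149/13) = (6/13)
factor out 2^1: 6 = 2^1·3; with 13 mod 8 = 5, (2/13) = -1; sign now +1; continue with (3/13)
flip (3/13) -> (13/3): both odd, 3 mod 4 = 3, 13 mod 4 = 1, so the flip contributes +1; sign now +1
(13/3): 13 mod 3 = 1, so (13/3) = (1/3)
reached (1/3) = 1, so the symbol is +1

1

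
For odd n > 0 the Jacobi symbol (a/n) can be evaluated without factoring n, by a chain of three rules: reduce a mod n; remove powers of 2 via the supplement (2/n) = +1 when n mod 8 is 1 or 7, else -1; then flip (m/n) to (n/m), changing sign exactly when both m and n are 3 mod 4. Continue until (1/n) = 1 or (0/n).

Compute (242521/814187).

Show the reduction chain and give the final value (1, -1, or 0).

reciprocity: (242521/814187) = +1·(814187/242521) since 242521 mod 4 = 1, 814187 mod 4 = 3; sign now +1
(814187/242521) = (86624/242521)   [reduce mod 242521]
86624 = 2^5·2707; (2/242521) = +1 since 242521 mod 8 = 1, so (86624/242521) = (+1)^5·(2707/242521); sign now +1
reciprocity: (2707/242521) = +1·(242521/2707) since 2707 mod 4 = 3, 242521 mod 4 = 1; sign now +1
(242521/2707) = (1598/2707)   [reduce mod 2707]
1598 = 2^1·799; (2/2707) = -1 since 2707 mod 8 = 3, so (1598/2707) = (-1)^1·(799/2707); sign now -1
reciprocity: (799/2707) = -1·(2707/799) since 799 mod 4 = 3, 2707 mod 4 = 3; sign now +1
(2707/799) = (310/799)   [reduce mod 799]
310 = 2^1·155; (2/799) = +1 since 799 mod 8 = 7, so (310/799) = (+1)^1·(155/799); sign now +1
reciprocity: (155/799) = -1·(799/155) since 155 mod 4 = 3, 799 mod 4 = 3; sign now -1
(799/155) = (24/155)   [reduce mod 155]
24 = 2^3·3; (2/155) = -1 since 155 mod 8 = 3, so (24/155) = (-1)^3·(3/155); sign now +1
reciprocity: (3/155) = -1·(155/3) since 3 mod 4 = 3, 155 mod 4 = 3; sign now -1
(155/3) = (2/3)   [reduce mod 3]
2 = 2^1·1; (2/3) = -1 since 3 mod 8 = 3, so (2/3) = (-1)^1·(1/3); sign now +1
(1/3) = 1; final value = sign = +1

1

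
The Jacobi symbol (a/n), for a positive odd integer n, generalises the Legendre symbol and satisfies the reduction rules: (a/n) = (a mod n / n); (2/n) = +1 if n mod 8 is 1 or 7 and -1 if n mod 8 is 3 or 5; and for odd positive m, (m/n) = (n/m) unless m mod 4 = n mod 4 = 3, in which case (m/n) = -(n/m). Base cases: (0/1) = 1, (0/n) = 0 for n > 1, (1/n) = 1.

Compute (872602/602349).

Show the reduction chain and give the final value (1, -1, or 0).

1

(872602/602349): 872602 mod 602349 = 270253, so (872602/602349) = (270253/602349)
flip (270253/602349) -> (602349/270253): both odd, 270253 mod 4 = 1, 602349 mod 4 = 1, so the flip contributes +1; sign now +1
(602349/270253): 602349 mod 270253 = 61843, so (602349/270253) = (61843/270253)
flip (61843/270253) -> (270253/61843): both odd, 61843 mod 4 = 3, 270253 mod 4 = 1, so the flip contributes +1; sign now +1
(270253/61843): 270253 mod 61843 = 22881, so (270253/61843) = (22881/61843)
flip (22881/61843) -> (61843/22881): both odd, 22881 mod 4 = 1, 61843 mod 4 = 3, so the flip contributes +1; sign now +1
(61843/22881): 61843 mod 22881 = 16081, so (61843/22881) = (16081/22881)
flip (16081/22881) -> (22881/16081): both odd, 16081 mod 4 = 1, 22881 mod 4 = 1, so the flip contributes +1; sign now +1
(22881/16081): 22881 mod 16081 = 6800, so (22881/16081) = (6800/16081)
factor out 2^4: 6800 = 2^4·425; with 16081 mod 8 = 1, (2/16081) = +1; sign now +1; continue with (425/16081)
flip (425/16081) -> (16081/425): both odd, 425 mod 4 = 1, 16081 mod 4 = 1, so the flip contributes +1; sign now +1
(16081/425): 16081 mod 425 = 356, so (16081/425) = (356/425)
factor out 2^2: 356 = 2^2·89; with 425 mod 8 = 1, (2/425) = +1; sign now +1; continue with (89/425)
flip (89/425) -> (425/89): both odd, 89 mod 4 = 1, 425 mod 4 = 1, so the flip contributes +1; sign now +1
(425/89): 425 mod 89 = 69, so (425/89) = (69/89)
flip (69/89) -> (89/69): both odd, 69 mod 4 = 1, 89 mod 4 = 1, so the flip contributes +1; sign now +1
(89/69): 89 mod 69 = 20, so (89/69) = (20/69)
factor out 2^2: 20 = 2^2·5; with 69 mod 8 = 5, (2/69) = -1; sign now +1; continue with (5/69)
flip (5/69) -> (69/5): both odd, 5 mod 4 = 1, 69 mod 4 = 1, so the flip contributes +1; sign now +1
(69/5): 69 mod 5 = 4, so (69/5) = (4/5)
factor out 2^2: 4 = 2^2·1; with 5 mod 8 = 5, (2/5) = -1; sign now +1; continue with (1/5)
reached (1/5) = 1, so the symbol is +1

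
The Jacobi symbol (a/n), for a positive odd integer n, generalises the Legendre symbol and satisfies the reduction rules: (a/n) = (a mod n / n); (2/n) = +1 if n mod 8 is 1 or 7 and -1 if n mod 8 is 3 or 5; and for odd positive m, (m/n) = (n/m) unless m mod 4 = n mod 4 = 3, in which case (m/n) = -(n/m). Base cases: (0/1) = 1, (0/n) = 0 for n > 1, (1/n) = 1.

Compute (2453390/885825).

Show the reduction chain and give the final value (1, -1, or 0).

0

(2453390/885825): 2453390 mod 885825 = 681740, so (2453390/885825) = (681740/885825)
factor out 2^2: 681740 = 2^2·170435; with 885825 mod 8 = 1, (2/885825) = +1; sign now +1; continue with (170435/885825)
flip (170435/885825) -> (885825/170435): both odd, 170435 mod 4 = 3, 885825 mod 4 = 1, so the flip contributes +1; sign now +1
(885825/170435): 885825 mod 170435 = 33650, so (885825/170435) = (33650/170435)
factor out 2^1: 33650 = 2^1·16825; with 170435 mod 8 = 3, (2/170435) = -1; sign now -1; continue with (16825/170435)
flip (16825/170435) -> (170435/16825): both odd, 16825 mod 4 = 1, 170435 mod 4 = 3, so the flip contributes +1; sign now -1
(170435/16825): 170435 mod 16825 = 2185, so (170435/16825) = (2185/16825)
flip (2185/16825) -> (16825/2185): both odd, 2185 mod 4 = 1, 16825 mod 4 = 1, so the flip contributes +1; sign now -1
(16825/2185): 16825 mod 2185 = 1530, so (16825/2185) = (1530/2185)
factor out 2^1: 1530 = 2^1·765; with 2185 mod 8 = 1, (2/2185) = +1; sign now -1; continue with (765/2185)
flip (765/2185) -> (2185/765): both odd, 765 mod 4 = 1, 2185 mod 4 = 1, so the flip contributes +1; sign now -1
(2185/765): 2185 mod 765 = 655, so (2185/765) = (655/765)
flip (655/765) -> (765/655): both odd, 655 mod 4 = 3, 765 mod 4 = 1, so the flip contributes +1; sign now -1
(765/655): 765 mod 655 = 110, so (765/655) = (110/655)
factor out 2^1: 110 = 2^1·55; with 655 mod 8 = 7, (2/655) = +1; sign now -1; continue with (55/655)
flip (55/655) -> (655/55): both odd, 55 mod 4 = 3, 655 mod 4 = 3, so the flip contributes -1; sign now +1
(655/55): 655 mod 55 = 50, so (655/55) = (50/55)
factor out 2^1: 50 = 2^1·25; with 55 mod 8 = 7, (2/55) = +1; sign now +1; continue with (25/55)
flip (25/55) -> (55/25): both odd, 25 mod 4 = 1, 55 mod 4 = 3, so the flip contributes +1; sign now +1
(55/25): 55 mod 25 = 5, so (55/25) = (5/25)
flip (5/25) -> (25/5): both odd, 5 mod 4 = 1, 25 mod 4 = 1, so the flip contributes +1; sign now +1
(25/5): 25 mod 5 = 0, so (25/5) = (0/5)
reached (0/5); gcd(a, n) > 1, so (0/5) = 0 and the symbol is 0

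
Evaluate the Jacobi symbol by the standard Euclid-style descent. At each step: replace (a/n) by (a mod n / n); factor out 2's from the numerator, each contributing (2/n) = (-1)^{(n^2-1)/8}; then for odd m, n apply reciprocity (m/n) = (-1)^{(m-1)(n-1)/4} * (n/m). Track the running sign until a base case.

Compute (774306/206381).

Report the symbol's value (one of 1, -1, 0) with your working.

(774306/206381) = (155163/206381)   [reduce mod 206381]
reciprocity: (155163/206381) = +1·(206381/155163) since 155163 mod 4 = 3, 206381 mod 4 = 1; sign now +1
(206381/155163) = (51218/155163)   [reduce mod 155163]
51218 = 2^1·25609; (2/155163) = -1 since 155163 mod 8 = 3, so (51218/155163) = (-1)^1·(25609/155163); sign now -1
reciprocity: (25609/155163) = +1·(155163/25609) since 25609 mod 4 = 1, 155163 mod 4 = 3; sign now -1
(155163/25609) = (1509/25609)   [reduce mod 25609]
reciprocity: (1509/25609) = +1·(25609/1509) since 1509 mod 4 = 1, 25609 mod 4 = 1; sign now -1
(25609/1509) = (1465/1509)   [reduce mod 1509]
reciprocity: (1465/1509) = +1·(1509/1465) since 1465 mod 4 = 1, 1509 mod 4 = 1; sign now -1
(1509/1465) = (44/1465)   [reduce mod 1465]
44 = 2^2·11; (2/1465) = +1 since 1465 mod 8 = 1, so (44/1465) = (+1)^2·(11/1465); sign now -1
reciprocity: (11/1465) = +1·(1465/11) since 11 mod 4 = 3, 1465 mod 4 = 1; sign now -1
(1465/11) = (2/11)   [reduce mod 11]
2 = 2^1·1; (2/11) = -1 since 11 mod 8 = 3, so (2/11) = (-1)^1·(1/11); sign now +1
(1/11) = 1; final value = sign = +1

1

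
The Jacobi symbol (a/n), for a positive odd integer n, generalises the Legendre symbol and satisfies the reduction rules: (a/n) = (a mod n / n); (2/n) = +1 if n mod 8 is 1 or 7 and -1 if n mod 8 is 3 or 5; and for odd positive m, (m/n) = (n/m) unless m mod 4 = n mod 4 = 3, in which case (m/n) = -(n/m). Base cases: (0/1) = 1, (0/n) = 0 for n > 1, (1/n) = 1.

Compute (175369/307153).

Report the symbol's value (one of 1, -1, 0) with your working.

-1

flip (175369/307153) -> (307153/175369): both odd, 175369 mod 4 = 1, 307153 mod 4 = 1, so the flip contributes +1; sign now +1
(307153/175369): 307153 mod 175369 = 131784, so (307153/175369) = (131784/175369)
factor out 2^3: 131784 = 2^3·16473; with 175369 mod 8 = 1, (2/175369) = +1; sign now +1; continue with (16473/175369)
flip (16473/175369) -> (175369/16473): both odd, 16473 mod 4 = 1, 175369 mod 4 = 1, so the flip contributes +1; sign now +1
(175369/16473): 175369 mod 16473 = 10639, so (175369/16473) = (10639/16473)
flip (10639/16473) -> (16473/10639): both odd, 10639 mod 4 = 3, 16473 mod 4 = 1, so the flip contributes +1; sign now +1
(16473/10639): 16473 mod 10639 = 5834, so (16473/10639) = (5834/10639)
factor out 2^1: 5834 = 2^1·2917; with 10639 mod 8 = 7, (2/10639) = +1; sign now +1; continue with (2917/10639)
flip (2917/10639) -> (10639/2917): both odd, 2917 mod 4 = 1, 10639 mod 4 = 3, so the flip contributes +1; sign now +1
(10639/2917): 10639 mod 2917 = 1888, so (10639/2917) = (1888/2917)
factor out 2^5: 1888 = 2^5·59; with 2917 mod 8 = 5, (2/2917) = -1; sign now -1; continue with (59/2917)
flip (59/2917) -> (2917/59): both odd, 59 mod 4 = 3, 2917 mod 4 = 1, so the flip contributes +1; sign now -1
(2917/59): 2917 mod 59 = 26, so (2917/59) = (26/59)
factor out 2^1: 26 = 2^1·13; with 59 mod 8 = 3, (2/59) = -1; sign now +1; continue with (13/59)
flip (13/59) -> (59/13): both odd, 13 mod 4 = 1, 59 mod 4 = 3, so the flip contributes +1; sign now +1
(59/13): 59 mod 13 = 7, so (59/13) = (7/13)
flip (7/13) -> (13/7): both odd, 7 mod 4 = 3, 13 mod 4 = 1, so the flip contributes +1; sign now +1
(13/7): 13 mod 7 = 6, so (13/7) = (6/7)
factor out 2^1: 6 = 2^1·3; with 7 mod 8 = 7, (2/7) = +1; sign now +1; continue with (3/7)
flip (3/7) -> (7/3): both odd, 3 mod 4 = 3, 7 mod 4 = 3, so the flip contributes -1; sign now -1
(7/3): 7 mod 3 = 1, so (7/3) = (1/3)
reached (1/3) = 1, so the symbol is -1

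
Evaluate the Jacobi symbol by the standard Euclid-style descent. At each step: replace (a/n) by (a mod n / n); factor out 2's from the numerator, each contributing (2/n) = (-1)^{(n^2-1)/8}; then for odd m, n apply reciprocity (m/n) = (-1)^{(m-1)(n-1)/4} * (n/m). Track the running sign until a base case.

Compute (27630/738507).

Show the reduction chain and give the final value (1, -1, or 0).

0

27630 = 2^1·13815; (2/738507) = -1 since 738507 mod 8 = 3, so (27630/738507) = (-1)^1·(13815/738507); sign now -1
reciprocity: (13815/738507) = -1·(738507/13815) since 13815 mod 4 = 3, 738507 mod 4 = 3; sign now +1
(738507/13815) = (6312/13815)   [reduce mod 13815]
6312 = 2^3·789; (2/13815) = +1 since 13815 mod 8 = 7, so (6312/13815) = (+1)^3·(789/13815); sign now +1
reciprocity: (789/13815) = +1·(13815/789) since 789 mod 4 = 1, 13815 mod 4 = 3; sign now +1
(13815/789) = (402/789)   [reduce mod 789]
402 = 2^1·201; (2/789) = -1 since 789 mod 8 = 5, so (402/789) = (-1)^1·(201/789); sign now -1
reciprocity: (201/789) = +1·(789/201) since 201 mod 4 = 1, 789 mod 4 = 1; sign now -1
(789/201) = (186/201)   [reduce mod 201]
186 = 2^1·93; (2/201) = +1 since 201 mod 8 = 1, so (186/201) = (+1)^1·(93/201); sign now -1
reciprocity: (93/201) = +1·(201/93) since 93 mod 4 = 1, 201 mod 4 = 1; sign now -1
(201/93) = (15/93)   [reduce mod 93]
reciprocity: (15/93) = +1·(93/15) since 15 mod 4 = 3, 93 mod 4 = 1; sign now -1
(93/15) = (3/15)   [reduce mod 15]
reciprocity: (3/15) = -1·(15/3) since 3 mod 4 = 3, 15 mod 4 = 3; sign now +1
(15/3) = (0/3)   [reduce mod 3]
(0/3) = 0   [gcd(a, n) > 1]; final value = 0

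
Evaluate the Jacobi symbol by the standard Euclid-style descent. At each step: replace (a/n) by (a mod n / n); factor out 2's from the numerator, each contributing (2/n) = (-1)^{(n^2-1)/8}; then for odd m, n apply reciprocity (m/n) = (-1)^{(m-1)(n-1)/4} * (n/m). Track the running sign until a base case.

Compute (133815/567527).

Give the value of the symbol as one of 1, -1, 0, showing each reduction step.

1

reciprocity: (133815/567527) = -1·(567527/133815) since 133815 mod 4 = 3, 567527 mod 4 = 3; sign now -1
(567527/133815) = (32267/133815)   [reduce mod 133815]
reciprocity: (32267/133815) = -1·(133815/32267) since 32267 mod 4 = 3, 133815 mod 4 = 3; sign now +1
(133815/32267) = (4747/32267)   [reduce mod 32267]
reciprocity: (4747/32267) = -1·(32267/4747) since 4747 mod 4 = 3, 32267 mod 4 = 3; sign now -1
(32267/4747) = (3785/4747)   [reduce mod 4747]
reciprocity: (3785/4747) = +1·(4747/3785) since 3785 mod 4 = 1, 4747 mod 4 = 3; sign now -1
(4747/3785) = (962/3785)   [reduce mod 3785]
962 = 2^1·481; (2/3785) = +1 since 3785 mod 8 = 1, so (962/3785) = (+1)^1·(481/3785); sign now -1
reciprocity: (481/3785) = +1·(3785/481) since 481 mod 4 = 1, 3785 mod 4 = 1; sign now -1
(3785/481) = (418/481)   [reduce mod 481]
418 = 2^1·209; (2/481) = +1 since 481 mod 8 = 1, so (418/481) = (+1)^1·(209/481); sign now -1
reciprocity: (209/481) = +1·(481/209) since 209 mod 4 = 1, 481 mod 4 = 1; sign now -1
(481/209) = (63/209)   [reduce mod 209]
reciprocity: (63/209) = +1·(209/63) since 63 mod 4 = 3, 209 mod 4 = 1; sign now -1
(209/63) = (20/63)   [reduce mod 63]
20 = 2^2·5; (2/63) = +1 since 63 mod 8 = 7, so (20/63) = (+1)^2·(5/63); sign now -1
reciprocity: (5/63) = +1·(63/5) since 5 mod 4 = 1, 63 mod 4 = 3; sign now -1
(63/5) = (3/5)   [reduce mod 5]
reciprocity: (3/5) = +1·(5/3) since 3 mod 4 = 3, 5 mod 4 = 1; sign now -1
(5/3) = (2/3)   [reduce mod 3]
2 = 2^1·1; (2/3) = -1 since 3 mod 8 = 3, so (2/3) = (-1)^1·(1/3); sign now +1
(1/3) = 1; final value = sign = +1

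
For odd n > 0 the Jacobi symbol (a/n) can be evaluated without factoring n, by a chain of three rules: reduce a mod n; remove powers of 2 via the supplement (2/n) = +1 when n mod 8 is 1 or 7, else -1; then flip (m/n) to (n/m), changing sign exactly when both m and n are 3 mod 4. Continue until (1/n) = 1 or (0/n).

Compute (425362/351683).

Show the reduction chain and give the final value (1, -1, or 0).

1

(425362/351683): 425362 mod 351683 = 73679, so (425362/351683) = (73679/351683)
flip (73679/351683) -> (351683/73679): both odd, 73679 mod 4 = 3, 351683 mod 4 = 3, so the flip contributes -1; sign now -1
(351683/73679): 351683 mod 73679 = 56967, so (351683/73679) = (56967/73679)
flip (56967/73679) -> (73679/56967): both odd, 56967 mod 4 = 3, 73679 mod 4 = 3, so the flip contributes -1; sign now +1
(73679/56967): 73679 mod 56967 = 16712, so (73679/56967) = (16712/56967)
factor out 2^3: 16712 = 2^3·2089; with 56967 mod 8 = 7, (2/56967) = +1; sign now +1; continue with (2089/56967)
flip (2089/56967) -> (56967/2089): both odd, 2089 mod 4 = 1, 56967 mod 4 = 3, so the flip contributes +1; sign now +1
(56967/2089): 56967 mod 2089 = 564, so (56967/2089) = (564/2089)
factor out 2^2: 564 = 2^2·141; with 2089 mod 8 = 1, (2/2089) = +1; sign now +1; continue with (141/2089)
flip (141/2089) -> (2089/141): both odd, 141 mod 4 = 1, 2089 mod 4 = 1, so the flip contributes +1; sign now +1
(2089/141): 2089 mod 141 = 115, so (2089/141) = (115/141)
flip (115/141) -> (141/115): both odd, 115 mod 4 = 3, 141 mod 4 = 1, so the flip contributes +1; sign now +1
(141/115): 141 mod 115 = 26, so (141/115) = (26/115)
factor out 2^1: 26 = 2^1·13; with 115 mod 8 = 3, (2/115) = -1; sign now -1; continue with (13/115)
flip (13/115) -> (115/13): both odd, 13 mod 4 = 1, 115 mod 4 = 3, so the flip contributes +1; sign now -1
(115/13): 115 mod 13 = 11, so (115/13) = (11/13)
flip (11/13) -> (13/11): both odd, 11 mod 4 = 3, 13 mod 4 = 1, so the flip contributes +1; sign now -1
(13/11): 13 mod 11 = 2, so (13/11) = (2/11)
factor out 2^1: 2 = 2^1·1; with 11 mod 8 = 3, (2/11) = -1; sign now +1; continue with (1/11)
reached (1/11) = 1, so the symbol is +1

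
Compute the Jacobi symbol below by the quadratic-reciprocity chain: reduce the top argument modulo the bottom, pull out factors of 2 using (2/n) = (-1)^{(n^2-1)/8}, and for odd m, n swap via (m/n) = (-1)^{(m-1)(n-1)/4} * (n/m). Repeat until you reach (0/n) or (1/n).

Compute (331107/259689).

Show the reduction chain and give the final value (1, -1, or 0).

0

(331107/259689): 331107 mod 259689 = 71418, so (331107/259689) = (71418/259689)
factor out 2^1: 71418 = 2^1·35709; with 259689 mod 8 = 1, (2/259689) = +1; sign now +1; continue with (35709/259689)
flip (35709/259689) -> (259689/35709): both odd, 35709 mod 4 = 1, 259689 mod 4 = 1, so the flip contributes +1; sign now +1
(259689/35709): 259689 mod 35709 = 9726, so (259689/35709) = (9726/35709)
factor out 2^1: 9726 = 2^1·4863; with 35709 mod 8 = 5, (2/35709) = -1; sign now -1; continue with (4863/35709)
flip (4863/35709) -> (35709/4863): both odd, 4863 mod 4 = 3, 35709 mod 4 = 1, so the flip contributes +1; sign now -1
(35709/4863): 35709 mod 4863 = 1668, so (35709/4863) = (1668/4863)
factor out 2^2: 1668 = 2^2·417; with 4863 mod 8 = 7, (2/4863) = +1; sign now -1; continue with (417/4863)
flip (417/4863) -> (4863/417): both odd, 417 mod 4 = 1, 4863 mod 4 = 3, so the flip contributes +1; sign now -1
(4863/417): 4863 mod 417 = 276, so (4863/417) = (276/417)
factor out 2^2: 276 = 2^2·69; with 417 mod 8 = 1, (2/417) = +1; sign now -1; continue with (69/417)
flip (69/417) -> (417/69): both odd, 69 mod 4 = 1, 417 mod 4 = 1, so the flip contributes +1; sign now -1
(417/69): 417 mod 69 = 3, so (417/69) = (3/69)
flip (3/69) -> (69/3): both odd, 3 mod 4 = 3, 69 mod 4 = 1, so the flip contributes +1; sign now -1
(69/3): 69 mod 3 = 0, so (69/3) = (0/3)
reached (0/3); gcd(a, n) > 1, so (0/3) = 0 and the symbol is 0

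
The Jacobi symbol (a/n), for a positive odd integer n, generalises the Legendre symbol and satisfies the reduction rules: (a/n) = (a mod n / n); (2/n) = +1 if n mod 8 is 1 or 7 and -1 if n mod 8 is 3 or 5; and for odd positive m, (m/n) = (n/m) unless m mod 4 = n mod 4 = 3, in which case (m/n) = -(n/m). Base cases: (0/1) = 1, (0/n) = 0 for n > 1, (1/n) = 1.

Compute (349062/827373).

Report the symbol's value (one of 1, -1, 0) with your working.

0

factor out 2^1: 349062 = 2^1·174531; with 827373 mod 8 = 5, (2/827373) = -1; sign now -1; continue with (174531/827373)
flip (174531/827373) -> (827373/174531): both odd, 174531 mod 4 = 3, 827373 mod 4 = 1, so the flip contributes +1; sign now -1
(827373/174531): 827373 mod 174531 = 129249, so (827373/174531) = (129249/174531)
flip (129249/174531) -> (174531/129249): both odd, 129249 mod 4 = 1, 174531 mod 4 = 3, so the flip contributes +1; sign now -1
(174531/129249): 174531 mod 129249 = 45282, so (174531/129249) = (45282/129249)
factor out 2^1: 45282 = 2^1·22641; with 129249 mod 8 = 1, (2/129249) = +1; sign now -1; continue with (22641/129249)
flip (22641/129249) -> (129249/22641): both odd, 22641 mod 4 = 1, 129249 mod 4 = 1, so the flip contributes +1; sign now -1
(129249/22641): 129249 mod 22641 = 16044, so (129249/22641) = (16044/22641)
factor out 2^2: 16044 = 2^2·4011; with 22641 mod 8 = 1, (2/22641) = +1; sign now -1; continue with (4011/22641)
flip (4011/22641) -> (22641/4011): both odd, 4011 mod 4 = 3, 22641 mod 4 = 1, so the flip contributes +1; sign now -1
(22641/4011): 22641 mod 4011 = 2586, so (22641/4011) = (2586/4011)
factor out 2^1: 2586 = 2^1·1293; with 4011 mod 8 = 3, (2/4011) = -1; sign now +1; continue with (1293/4011)
flip (1293/4011) -> (4011/1293): both odd, 1293 mod 4 = 1, 4011 mod 4 = 3, so the flip contributes +1; sign now +1
(4011/1293): 4011 mod 1293 = 132, so (4011/1293) = (132/1293)
factor out 2^2: 132 = 2^2·33; with 1293 mod 8 = 5, (2/1293) = -1; sign now +1; continue with (33/1293)
flip (33/1293) -> (1293/33): both odd, 33 mod 4 = 1, 1293 mod 4 = 1, so the flip contributes +1; sign now +1
(1293/33): 1293 mod 33 = 6, so (1293/33) = (6/33)
factor out 2^1: 6 = 2^1·3; with 33 mod 8 = 1, (2/33) = +1; sign now +1; continue with (3/33)
flip (3/33) -> (33/3): both odd, 3 mod 4 = 3, 33 mod 4 = 1, so the flip contributes +1; sign now +1
(33/3): 33 mod 3 = 0, so (33/3) = (0/3)
reached (0/3); gcd(a, n) > 1, so (0/3) = 0 and the symbol is 0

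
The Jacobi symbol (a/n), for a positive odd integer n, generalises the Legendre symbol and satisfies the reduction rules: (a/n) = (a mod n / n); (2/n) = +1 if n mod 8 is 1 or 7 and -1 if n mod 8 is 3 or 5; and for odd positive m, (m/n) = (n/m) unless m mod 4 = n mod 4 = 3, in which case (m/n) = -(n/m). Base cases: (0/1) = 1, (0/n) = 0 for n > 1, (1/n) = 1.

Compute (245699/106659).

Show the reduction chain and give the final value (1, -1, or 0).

-1

(245699/106659): 245699 mod 106659 = 32381, so (245699/106659) = (32381/106659)
flip (32381/106659) -> (106659/32381): both odd, 32381 mod 4 = 1, 106659 mod 4 = 3, so the flip contributes +1; sign now +1
(106659/32381): 106659 mod 32381 = 9516, so (106659/32381) = (9516/32381)
factor out 2^2: 9516 = 2^2·2379; with 32381 mod 8 = 5, (2/32381) = -1; sign now +1; continue with (2379/32381)
flip (2379/32381) -> (32381/2379): both odd, 2379 mod 4 = 3, 32381 mod 4 = 1, so the flip contributes +1; sign now +1
(32381/2379): 32381 mod 2379 = 1454, so (32381/2379) = (1454/2379)
factor out 2^1: 1454 = 2^1·727; with 2379 mod 8 = 3, (2/2379) = -1; sign now -1; continue with (727/2379)
flip (727/2379) -> (2379/727): both odd, 727 mod 4 = 3, 2379 mod 4 = 3, so the flip contributes -1; sign now +1
(2379/727): 2379 mod 727 = 198, so (2379/727) = (198/727)
factor out 2^1: 198 = 2^1·99; with 727 mod 8 = 7, (2/727) = +1; sign now +1; continue with (99/727)
flip (99/727) -> (727/99): both odd, 99 mod 4 = 3, 727 mod 4 = 3, so the flip contributes -1; sign now -1
(727/99): 727 mod 99 = 34, so (727/99) = (34/99)
factor out 2^1: 34 = 2^1·17; with 99 mod 8 = 3, (2/99) = -1; sign now +1; continue with (17/99)
flip (17/99) -> (99/17): both odd, 17 mod 4 = 1, 99 mod 4 = 3, so the flip contributes +1; sign now +1
(99/17): 99 mod 17 = 14, so (99/17) = (14/17)
factor out 2^1: 14 = 2^1·7; with 17 mod 8 = 1, (2/17) = +1; sign now +1; continue with (7/17)
flip (7/17) -> (17/7): both odd, 7 mod 4 = 3, 17 mod 4 = 1, so the flip contributes +1; sign now +1
(17/7): 17 mod 7 = 3, so (17/7) = (3/7)
flip (3/7) -> (7/3): both odd, 3 mod 4 = 3, 7 mod 4 = 3, so the flip contributes -1; sign now -1
(7/3): 7 mod 3 = 1, so (7/3) = (1/3)
reached (1/3) = 1, so the symbol is -1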